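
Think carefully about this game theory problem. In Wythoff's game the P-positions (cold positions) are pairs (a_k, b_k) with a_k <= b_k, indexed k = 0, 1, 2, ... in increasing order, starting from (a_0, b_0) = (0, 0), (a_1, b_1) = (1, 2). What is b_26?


By Wythoff's theorem, a_k = floor(k * phi) and b_k = floor(k * phi^2) = a_k + k, where phi = (1 + sqrt(5))/2 is the golden ratio.
phi = (1 + sqrt(5))/2 = 1.618034
phi^2 = phi + 1 = 2.618034
k = 26
k * phi^2 = 26 * 2.618034 = 68.068884
b_26 = floor(k * phi^2) = 68 (check: a_26 + k = 42 + 26 = 68)

68


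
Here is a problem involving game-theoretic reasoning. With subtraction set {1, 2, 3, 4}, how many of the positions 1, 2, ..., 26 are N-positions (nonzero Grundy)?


Subtraction set S = {1, 2, 3, 4}, so G(n) = n mod 5.
G(n) = 0 when n is a multiple of 5.
Multiples of 5 in [1, 26]: 5
N-positions (nonzero Grundy) = 26 - 5 = 21

21


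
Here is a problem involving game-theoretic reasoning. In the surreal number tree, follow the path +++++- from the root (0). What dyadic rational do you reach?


Sign expansion: +++++-
Rule: track bounds (lo, hi), initially (-inf, +inf). On '+', the current value becomes lo and we move to the simplest number in (value, hi): value + 1 if hi = +inf, otherwise the midpoint (value + hi)/2. On '-', the current value becomes hi and we move to value - 1 if lo = -inf, otherwise the midpoint (lo + value)/2.
Start at 0.
Step 1: sign = +, move right. Bounds: (0, +inf). Value = 1
Step 2: sign = +, move right. Bounds: (1, +inf). Value = 2
Step 3: sign = +, move right. Bounds: (2, +inf). Value = 3
Step 4: sign = +, move right. Bounds: (3, +inf). Value = 4
Step 5: sign = +, move right. Bounds: (4, +inf). Value = 5
Step 6: sign = -, move left. Bounds: (4, 5). Value = 9/2
The surreal number with sign expansion +++++- is 9/2.

9/2


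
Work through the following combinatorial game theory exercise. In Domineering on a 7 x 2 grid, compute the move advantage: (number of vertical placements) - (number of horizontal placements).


Board is 7 x 2 (rows x cols).
Left (vertical) placements: (rows-1) * cols = 6 * 2 = 12
Right (horizontal) placements: rows * (cols-1) = 7 * 1 = 7
Advantage = Left - Right = 12 - 7 = 5

5


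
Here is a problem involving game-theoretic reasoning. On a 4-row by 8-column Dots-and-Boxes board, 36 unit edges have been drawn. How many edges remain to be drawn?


Grid: 4 x 8 boxes, i.e. 5 rows and 9 columns of dots.
Horizontal edges: (rows + 1) * cols = 5 * 8 = 40
Vertical edges: rows * (cols + 1) = 4 * 9 = 36
Total edges: 40 + 36 = 76
Edges drawn: 36
Remaining: 76 - 36 = 40

40


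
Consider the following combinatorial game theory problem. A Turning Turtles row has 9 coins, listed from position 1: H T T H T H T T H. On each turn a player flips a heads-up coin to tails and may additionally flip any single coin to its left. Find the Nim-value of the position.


Coins: H T T H T H T T H
Key fact: a single head at position k behaves exactly like a Nim heap of size k (turning it to T and optionally flipping a coin at j < k corresponds to moving the heap from k to j, or to 0), and heads combine as a disjunctive sum (two heads at the same place would cancel, matching j XOR j = 0). So the Nim-value is the XOR of the 1-indexed positions of the heads.
Face-up positions (1-indexed): [1, 4, 6, 9]
XOR 0 with 1: 0 XOR 1 = 1
XOR 1 with 4: 1 XOR 4 = 5
XOR 5 with 6: 5 XOR 6 = 3
XOR 3 with 9: 3 XOR 9 = 10
Nim-value = 10

10


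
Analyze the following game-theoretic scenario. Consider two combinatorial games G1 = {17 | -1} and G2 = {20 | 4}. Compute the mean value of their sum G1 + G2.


G1 = {17 | -1}, G2 = {20 | 4}
Each is a switch {a | b} with numbers a > b; its mean value is (a + b)/2, and mean value is additive over game sums: m(G1 + G2) = m(G1) + m(G2).
Mean of G1 = (17 + (-1))/2 = 16/2 = 8
Mean of G2 = (20 + (4))/2 = 24/2 = 12
Mean of G1 + G2 = 8 + 12 = 20

20


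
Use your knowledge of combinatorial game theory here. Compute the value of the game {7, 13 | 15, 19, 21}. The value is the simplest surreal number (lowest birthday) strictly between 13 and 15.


Left options: {7, 13}, max = 13
Right options: {15, 19, 21}, min = 15
All options are numbers and max(Left) < min(Right), so by the simplicity theorem the value is the simplest (earliest-born) number strictly between 13 and 15.
The only integer strictly between 13 and 15 is 14.
No non-integer in the interval can be simpler: if x is a non-integer in the interval, then floor(x) or ceil(x) also lies in the interval (the interval contains an integer), and both are proper prefixes of x's sign expansion, i.e. born earlier. So the game value is 14.
Game value = 14

14


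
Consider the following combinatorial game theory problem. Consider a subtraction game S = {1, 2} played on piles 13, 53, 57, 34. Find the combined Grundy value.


Subtraction set: {1, 2}
For this subtraction set, G(n) = n mod 3 (period = max + 1 = 3).
Pile 1 (size 13): G(13) = 13 mod 3 = 1
Pile 2 (size 53): G(53) = 53 mod 3 = 2
Pile 3 (size 57): G(57) = 57 mod 3 = 0
Pile 4 (size 34): G(34) = 34 mod 3 = 1
Total Grundy value = XOR of all: 1 XOR 2 XOR 0 XOR 1 = 2

2


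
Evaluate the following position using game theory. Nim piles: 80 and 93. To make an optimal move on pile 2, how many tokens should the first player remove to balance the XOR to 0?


Piles: 80 and 93
Current XOR: 80 XOR 93 = 13 (non-zero, so this is an N-position).
To make the XOR zero, we need to find a move that balances the piles.
For pile 2 (size 93): target = 93 XOR 13 = 80
We reduce pile 2 from 93 to 80.
Tokens removed: 93 - 80 = 13
Verification: 80 XOR 80 = 0

13


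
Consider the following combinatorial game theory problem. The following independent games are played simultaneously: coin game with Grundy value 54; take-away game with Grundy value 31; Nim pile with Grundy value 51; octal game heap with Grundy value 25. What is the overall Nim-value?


By the Sprague-Grundy theorem, the Grundy value of a sum of games is the XOR of individual Grundy values.
coin game: Grundy value = 54. Running XOR: 0 XOR 54 = 54
take-away game: Grundy value = 31. Running XOR: 54 XOR 31 = 41
Nim pile: Grundy value = 51. Running XOR: 41 XOR 51 = 26
octal game heap: Grundy value = 25. Running XOR: 26 XOR 25 = 3
The combined Grundy value is 3.

3


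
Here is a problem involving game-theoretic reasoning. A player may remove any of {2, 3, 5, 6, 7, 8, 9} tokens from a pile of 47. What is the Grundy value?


The subtraction set is S = {2, 3, 5, 6, 7, 8, 9}.
G(k) = mex{ G(k - s) : s in S, s <= k }. We compute iteratively: G(0) = 0.
G(1) = mex({}) = 0
G(2) = mex({0}) = 1
G(3) = mex({0}) = 1
G(4) = mex({0, 1}) = 2
G(5) = mex({0, 1}) = 2
G(6) = mex({0, 1, 2}) = 3
G(7) = mex({0, 1, 2}) = 3
G(8) = mex({0, 1, 2, 3}) = 4
G(9) = mex({0, 1, 2, 3}) = 4
G(10) = mex({0, 1, 2, 3, 4}) = 5
G(11) = mex({1, 2, 3, 4}) = 0
G(12) = mex({1, 2, 3, 4, 5}) = 0
G(13) = mex({0, 2, 3, 4, 5}) = 1
G(14) = mex({0, 2, 3, 4}) = 1
G(15) = mex({0, 1, 3, 4, 5}) = 2
G(16) = mex({0, 1, 3, 4, 5}) = 2
G(17) = mex({0, 1, 2, 4, 5}) = 3
G(18) = mex({0, 1, 2, 4, 5}) = 3
G(19) = mex({0, 1, 2, 3, 5}) = 4
Observe that G(11)..G(19) = 0, 0, 1, 1, 2, 2, 3, 3, 4 repeats G(0)..G(8) = 0, 0, 1, 1, 2, 2, 3, 3, 4.
For k >= max(S) = 9, G(k) is determined by the previous 9 values G(k-9)..G(k-1); a window of 9 consecutive values has recurred shifted by 11, so by induction G(k + 11) = G(k) for all k >= 0: the sequence is periodic from the start with period 11.
One period: G(0..10) = 0, 0, 1, 1, 2, 2, 3, 3, 4, 4, 5.
47 mod 11 = 3, so G(47) = G(3) = 1.

1


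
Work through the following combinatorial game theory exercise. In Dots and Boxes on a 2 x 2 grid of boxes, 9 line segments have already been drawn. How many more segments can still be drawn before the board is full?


Grid: 2 x 2 boxes, i.e. 3 rows and 3 columns of dots.
Horizontal edges: (rows + 1) * cols = 3 * 2 = 6
Vertical edges: rows * (cols + 1) = 2 * 3 = 6
Total edges: 6 + 6 = 12
Edges drawn: 9
Remaining: 12 - 9 = 3

3


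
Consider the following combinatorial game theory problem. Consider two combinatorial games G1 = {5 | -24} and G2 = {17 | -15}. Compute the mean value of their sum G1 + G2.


G1 = {5 | -24}, G2 = {17 | -15}
Each is a switch {a | b} with numbers a > b; its mean value is (a + b)/2, and mean value is additive over game sums: m(G1 + G2) = m(G1) + m(G2).
Mean of G1 = (5 + (-24))/2 = -19/2 = -19/2
Mean of G2 = (17 + (-15))/2 = 2/2 = 1
Mean of G1 + G2 = -19/2 + 1 = -17/2

-17/2


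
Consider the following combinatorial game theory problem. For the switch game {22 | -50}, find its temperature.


The game is {22 | -50}, a switch {a | b} with numbers a > b.
Cooling {a | b} by t gives {a - t | b + t}, which stops being hot when a - t = b + t, i.e. at t = (a - b)/2. So the temperature of a switch is (a - b)/2.
Temperature = (Left option - Right option) / 2
= (22 - (-50)) / 2
= 72 / 2
= 36

36


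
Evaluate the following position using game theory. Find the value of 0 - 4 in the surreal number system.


x = 0, y = 4
x - y = 0 - 4 = -4

-4


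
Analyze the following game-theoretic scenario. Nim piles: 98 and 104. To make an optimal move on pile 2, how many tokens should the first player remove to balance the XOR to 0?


Piles: 98 and 104
Current XOR: 98 XOR 104 = 10 (non-zero, so this is an N-position).
To make the XOR zero, we need to find a move that balances the piles.
For pile 2 (size 104): target = 104 XOR 10 = 98
We reduce pile 2 from 104 to 98.
Tokens removed: 104 - 98 = 6
Verification: 98 XOR 98 = 0

6


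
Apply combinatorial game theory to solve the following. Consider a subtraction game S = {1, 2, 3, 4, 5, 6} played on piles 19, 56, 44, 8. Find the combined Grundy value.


Subtraction set: {1, 2, 3, 4, 5, 6}
For this subtraction set, G(n) = n mod 7 (period = max + 1 = 7).
Pile 1 (size 19): G(19) = 19 mod 7 = 5
Pile 2 (size 56): G(56) = 56 mod 7 = 0
Pile 3 (size 44): G(44) = 44 mod 7 = 2
Pile 4 (size 8): G(8) = 8 mod 7 = 1
Total Grundy value = XOR of all: 5 XOR 0 XOR 2 XOR 1 = 6

6


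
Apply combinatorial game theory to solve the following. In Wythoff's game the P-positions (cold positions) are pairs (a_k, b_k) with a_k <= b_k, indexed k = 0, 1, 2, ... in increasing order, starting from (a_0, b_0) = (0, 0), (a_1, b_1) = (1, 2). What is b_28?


By Wythoff's theorem, a_k = floor(k * phi) and b_k = floor(k * phi^2) = a_k + k, where phi = (1 + sqrt(5))/2 is the golden ratio.
phi = (1 + sqrt(5))/2 = 1.618034
phi^2 = phi + 1 = 2.618034
k = 28
k * phi^2 = 28 * 2.618034 = 73.304952
b_28 = floor(k * phi^2) = 73 (check: a_28 + k = 45 + 28 = 73)

73


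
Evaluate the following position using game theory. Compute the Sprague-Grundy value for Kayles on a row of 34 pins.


Kayles: a move removes 1 or 2 adjacent pins from a contiguous row.
Removing pins from a row of k leaves two independent rows (a, b) with a + b = k - 1 (one pin) or a + b = k - 2 (two pins); an end removal gives a = 0.
By Sprague-Grundy, G(k) = mex{ G(a) XOR G(b) } over all these splits. G(0) = 0.
G(1): splits (0,0):0^0=0 -> mex({0}) = 1
G(2): splits (0,1):0^1=1 (0,0):0^0=0 -> mex({0, 1}) = 2
G(3): splits (0,2):0^2=2 (1,1):1^1=0 (0,1):0^1=1 -> mex({0, 1, 2}) = 3
G(4): splits (0,3):0^3=3 (1,2):1^2=3 (0,2):0^2=2 (1,1):1^1=0 -> mex({0, 2, 3}) = 1
G(5): splits (0,4):0^1=1 (1,3):1^3=2 (2,2):2^2=0 (0,3):0^3=3 (1,2):1^2=3 -> mex({0, 1, 2, 3}) = 4
G(6) = mex({0, 1, 2, 4}) = 3
G(7) = mex({0, 1, 3, 4, 5}) = 2
G(8) = mex({0, 2, 3, 5, 6}) = 1
G(9) = mex({0, 1, 2, 3, 6, 7}) = 4
G(10) = mex({0, 1, 3, 4, 5, 7}) = 2
G(11) = mex({0, 1, 2, 3, 4, 5}) = 6
G(12) = mex({0, 1, 2, 3, 5, 6, 7}) = 4
G(13) = mex({0, 2, 3, 4, 6, 7}) = 1
G(14) = mex({0, 1, 4, 5, 6, 7}) = 2
G(15) = mex({0, 1, 2, 3, 4, 5, 6}) = 7
G(16) = mex({0, 2, 3, 5, 6, 7}) = 1
G(17) = mex({0, 1, 2, 3, 5, 6, 7}) = 4
G(18) = mex({0, 1, 2, 4, 5, 6}) = 3
G(19) = mex({0, 1, 3, 4, 5, 7}) = 2
G(20) = mex({0, 2, 3, 4, 5, 6, 7}) = 1
G(21) = mex({0, 1, 2, 3, 5, 6, 7}) = 4
G(22) = mex({0, 1, 2, 3, 4, 5, 7}) = 6
G(23) = mex({0, 1, 2, 3, 4, 5, 6}) = 7
G(24) = mex({0, 1, 2, 3, 5, 6, 7}) = 4
G(25) = mex({0, 2, 3, 4, 6, 7}) = 1
G(26) = mex({0, 1, 3, 4, 5, 6, 7}) = 2
G(27) = mex({0, 1, 2, 3, 4, 5, 6, 7}) = 8
G(28) = mex({0, 1, 2, 3, 4, 6, 7, 8}) = 5
G(29) = mex({0, 1, 2, 3, 5, 6, 7, 8, 9}) = 4
G(30) = mex({0, 1, 2, 3, 4, 5, 6, 9, 10}) = 7
G(31) = mex({0, 1, 3, 4, 5, 7, 10, 11}) = 2
G(32) = mex({0, 2, 3, 4, 5, 6, 7, 9, 11}) = 1
G(33) = mex({0, 1, 2, 3, 4, 5, 6, 7, 9, 12}) = 8
G(34) = mex({0, 1, 2, 3, 4, 5, 7, 8, 11, 12}) = 6
Therefore G(34) = 6.

6


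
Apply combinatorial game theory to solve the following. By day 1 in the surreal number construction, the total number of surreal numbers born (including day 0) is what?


Day 0: {|} = 0 is born. Count = 1.
Day n: the number of surreal numbers born by day n is 2^(n+1) - 1.
By day 0: 2^1 - 1 = 1
By day 1: 2^2 - 1 = 3
By day 1: 3 surreal numbers.

3


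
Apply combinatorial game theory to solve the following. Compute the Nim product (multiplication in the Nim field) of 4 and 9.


Nim multiplication is bilinear over XOR: (u XOR v) * w = (u*w) XOR (v*w).
So we split each operand into its bit components and XOR the pairwise Nim products.
4 = 4 (as XOR of powers of 2).
9 = 1 + 8 (as XOR of powers of 2).
Using the standard Nim-product table on single bits:
  2*2 = 3,   2*4 = 8,   2*8 = 12,
  4*4 = 6,   4*8 = 11,  8*8 = 13,
and  1*x = x (identity), k*l = l*k (commutative).
Pairwise Nim products:
  4 * 1 = 4
  4 * 8 = 11
XOR them: 4 XOR 11 = 15.
Result: 4 * 9 = 15 (in Nim).

15


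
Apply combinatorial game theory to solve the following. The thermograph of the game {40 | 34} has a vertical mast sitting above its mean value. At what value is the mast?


Game = {40 | 34}, a switch {a | b} with numbers a > b.
Its thermograph has left wall a - t and right wall b + t, which meet at t = (a - b)/2, where both equal (a + b)/2. So the mast (mean value) is at (a + b)/2.
Mean = (40 + (34))/2 = 74/2 = 37

37


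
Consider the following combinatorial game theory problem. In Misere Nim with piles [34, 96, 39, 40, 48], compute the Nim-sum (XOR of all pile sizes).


We need the XOR (exclusive or) of all pile sizes.
After XOR-ing pile 1 (size 34): 0 XOR 34 = 34
After XOR-ing pile 2 (size 96): 34 XOR 96 = 66
After XOR-ing pile 3 (size 39): 66 XOR 39 = 101
After XOR-ing pile 4 (size 40): 101 XOR 40 = 77
After XOR-ing pile 5 (size 48): 77 XOR 48 = 125
The Nim-value of this position is 125.

125


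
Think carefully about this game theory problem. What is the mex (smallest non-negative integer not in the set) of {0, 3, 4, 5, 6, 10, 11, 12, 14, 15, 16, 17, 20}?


Set = {0, 3, 4, 5, 6, 10, 11, 12, 14, 15, 16, 17, 20}
0 is in the set.
1 is NOT in the set. This is the mex.
mex = 1

1


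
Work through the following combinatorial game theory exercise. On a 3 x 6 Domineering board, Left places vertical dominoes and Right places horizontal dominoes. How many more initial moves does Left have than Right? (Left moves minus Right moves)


Board is 3 x 6 (rows x cols).
Left (vertical) placements: (rows-1) * cols = 2 * 6 = 12
Right (horizontal) placements: rows * (cols-1) = 3 * 5 = 15
Advantage = Left - Right = 12 - 15 = -3

-3


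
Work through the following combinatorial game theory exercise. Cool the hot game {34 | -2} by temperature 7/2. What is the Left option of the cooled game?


Original game: {34 | -2} (a switch {a | b} with a > b).
Cooling by t (for t below the temperature (a - b)/2 = 18) taxes each move by t: {a | b} cooled by t is {a - t | b + t}.
Cooling amount: t = 7/2
Cooled Left option: 34 - 7/2 = 61/2
Cooled Right option: -2 + 7/2 = 3/2
Cooled game: {61/2 | 3/2}
Left option = 61/2

61/2


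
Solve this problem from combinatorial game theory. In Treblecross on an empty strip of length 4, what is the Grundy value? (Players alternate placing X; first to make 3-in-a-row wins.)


Treblecross: place X on empty cells; 3-in-a-row wins.
Playing within two cells of an existing X lets the opponent win at once, so sensible play treats the cells i-2..i+2 around each X as dead. The player left with no safe cell loses, so this is a normal-play take-away game on strips of safe cells.
Placing X at cell i (0-indexed) of a strip of k safe cells leaves independent strips of sizes max(0, i-2) and max(0, k-i-3). Hence G(k) = mex{ G(max(0,i-2)) XOR G(max(0,k-i-3)) : 0 <= i < k }, with G(0) = 0.
G(1): splits (0,0):0^0=0 -> mex({0}) = 1
G(2): splits (0,0):0^0=0 -> mex({0}) = 1
G(3): splits (0,0):0^0=0 -> mex({0}) = 1
G(4): splits (0,1):0^1=1 (0,0):0^0=0 -> mex({0, 1}) = 2
Therefore G(4) = 2.

2


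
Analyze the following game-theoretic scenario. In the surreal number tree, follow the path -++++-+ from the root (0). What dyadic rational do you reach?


Sign expansion: -++++-+
Rule: track bounds (lo, hi), initially (-inf, +inf). On '+', the current value becomes lo and we move to the simplest number in (value, hi): value + 1 if hi = +inf, otherwise the midpoint (value + hi)/2. On '-', the current value becomes hi and we move to value - 1 if lo = -inf, otherwise the midpoint (lo + value)/2.
Start at 0.
Step 1: sign = -, move left. Bounds: (-inf, 0). Value = -1
Step 2: sign = +, move right. Bounds: (-1, 0). Value = -1/2
Step 3: sign = +, move right. Bounds: (-1/2, 0). Value = -1/4
Step 4: sign = +, move right. Bounds: (-1/4, 0). Value = -1/8
Step 5: sign = +, move right. Bounds: (-1/8, 0). Value = -1/16
Step 6: sign = -, move left. Bounds: (-1/8, -1/16). Value = -3/32
Step 7: sign = +, move right. Bounds: (-3/32, -1/16). Value = -5/64
The surreal number with sign expansion -++++-+ is -5/64.

-5/64


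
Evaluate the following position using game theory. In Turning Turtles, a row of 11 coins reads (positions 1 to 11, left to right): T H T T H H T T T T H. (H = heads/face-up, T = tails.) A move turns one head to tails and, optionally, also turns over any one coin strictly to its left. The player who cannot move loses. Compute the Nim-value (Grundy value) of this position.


Coins: T H T T H H T T T T H
Key fact: a single head at position k behaves exactly like a Nim heap of size k (turning it to T and optionally flipping a coin at j < k corresponds to moving the heap from k to j, or to 0), and heads combine as a disjunctive sum (two heads at the same place would cancel, matching j XOR j = 0). So the Nim-value is the XOR of the 1-indexed positions of the heads.
Face-up positions (1-indexed): [2, 5, 6, 11]
XOR 0 with 2: 0 XOR 2 = 2
XOR 2 with 5: 2 XOR 5 = 7
XOR 7 with 6: 7 XOR 6 = 1
XOR 1 with 11: 1 XOR 11 = 10
Nim-value = 10

10


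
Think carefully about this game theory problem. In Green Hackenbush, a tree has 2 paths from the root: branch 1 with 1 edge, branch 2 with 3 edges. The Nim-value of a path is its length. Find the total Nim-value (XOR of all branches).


The tree has 2 branches from the ground vertex.
In Green Hackenbush, the Nim-value of a simple path of length k is k.
Branch 1: length 1, Nim-value = 1
Branch 2: length 3, Nim-value = 3
Total Nim-value = XOR of all branch values:
0 XOR 1 = 1
1 XOR 3 = 2
Nim-value of the tree = 2

2


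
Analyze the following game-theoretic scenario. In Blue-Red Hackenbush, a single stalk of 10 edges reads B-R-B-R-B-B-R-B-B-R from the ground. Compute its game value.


Edges (from ground): B-R-B-R-B-B-R-B-B-R
By Berlekamp's sign-expansion rule, a Blue-Red Hackenbush stalk has the value of the surreal number whose sign sequence is the edge sequence with B -> + and R -> -.
Sign sequence: +-+-++-++-
Trace the sign expansion in the surreal number tree, starting from 0:
Edge 1: B (sign +) -> bounds (0, +inf), value = 1
Edge 2: R (sign -) -> bounds (0, 1), value = 1/2
Edge 3: B (sign +) -> bounds (1/2, 1), value = 3/4
Edge 4: R (sign -) -> bounds (1/2, 3/4), value = 5/8
Edge 5: B (sign +) -> bounds (5/8, 3/4), value = 11/16
Edge 6: B (sign +) -> bounds (11/16, 3/4), value = 23/32
Edge 7: R (sign -) -> bounds (11/16, 23/32), value = 45/64
Edge 8: B (sign +) -> bounds (45/64, 23/32), value = 91/128
Edge 9: B (sign +) -> bounds (91/128, 23/32), value = 183/256
Edge 10: R (sign -) -> bounds (91/128, 183/256), value = 365/512
Game value = 365/512

365/512


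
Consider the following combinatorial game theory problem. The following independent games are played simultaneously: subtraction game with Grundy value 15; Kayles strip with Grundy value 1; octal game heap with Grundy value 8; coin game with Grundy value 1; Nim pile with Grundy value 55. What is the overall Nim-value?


By the Sprague-Grundy theorem, the Grundy value of a sum of games is the XOR of individual Grundy values.
subtraction game: Grundy value = 15. Running XOR: 0 XOR 15 = 15
Kayles strip: Grundy value = 1. Running XOR: 15 XOR 1 = 14
octal game heap: Grundy value = 8. Running XOR: 14 XOR 8 = 6
coin game: Grundy value = 1. Running XOR: 6 XOR 1 = 7
Nim pile: Grundy value = 55. Running XOR: 7 XOR 55 = 48
The combined Grundy value is 48.

48


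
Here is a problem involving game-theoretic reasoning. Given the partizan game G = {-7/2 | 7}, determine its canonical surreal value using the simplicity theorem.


Left options: {-7/2}, max = -7/2
Right options: {7}, min = 7
All options are numbers and max(Left) < min(Right), so by the simplicity theorem the value is the simplest (earliest-born) number strictly between -7/2 and 7.
Integers -3 through 6 all lie strictly between -7/2 and 7.
Among integers, the simplest (lowest birthday = smallest |n|; 0 is born on day 0, +-n on day n) is 0.
No non-integer in the interval can be simpler: if x is a non-integer in the interval, then floor(x) or ceil(x) also lies in the interval (the interval contains an integer), and both are proper prefixes of x's sign expansion, i.e. born earlier. So the game value is 0.
Game value = 0

0


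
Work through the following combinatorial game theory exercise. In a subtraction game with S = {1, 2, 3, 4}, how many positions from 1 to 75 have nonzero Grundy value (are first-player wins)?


Subtraction set S = {1, 2, 3, 4}, so G(n) = n mod 5.
G(n) = 0 when n is a multiple of 5.
Multiples of 5 in [1, 75]: 15
N-positions (nonzero Grundy) = 75 - 15 = 60

60


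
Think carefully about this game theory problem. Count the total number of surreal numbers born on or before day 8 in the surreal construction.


Day 0: {|} = 0 is born. Count = 1.
Day n: the number of surreal numbers born by day n is 2^(n+1) - 1.
By day 0: 2^1 - 1 = 1
By day 1: 2^2 - 1 = 3
By day 2: 2^3 - 1 = 7
By day 3: 2^4 - 1 = 15
By day 4: 2^5 - 1 = 31
By day 5: 2^6 - 1 = 63
By day 6: 2^7 - 1 = 127
By day 7: 2^8 - 1 = 255
By day 8: 2^9 - 1 = 511
By day 8: 511 surreal numbers.

511


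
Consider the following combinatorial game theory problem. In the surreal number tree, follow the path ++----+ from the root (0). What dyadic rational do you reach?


Sign expansion: ++----+
Rule: track bounds (lo, hi), initially (-inf, +inf). On '+', the current value becomes lo and we move to the simplest number in (value, hi): value + 1 if hi = +inf, otherwise the midpoint (value + hi)/2. On '-', the current value becomes hi and we move to value - 1 if lo = -inf, otherwise the midpoint (lo + value)/2.
Start at 0.
Step 1: sign = +, move right. Bounds: (0, +inf). Value = 1
Step 2: sign = +, move right. Bounds: (1, +inf). Value = 2
Step 3: sign = -, move left. Bounds: (1, 2). Value = 3/2
Step 4: sign = -, move left. Bounds: (1, 3/2). Value = 5/4
Step 5: sign = -, move left. Bounds: (1, 5/4). Value = 9/8
Step 6: sign = -, move left. Bounds: (1, 9/8). Value = 17/16
Step 7: sign = +, move right. Bounds: (17/16, 9/8). Value = 35/32
The surreal number with sign expansion ++----+ is 35/32.

35/32


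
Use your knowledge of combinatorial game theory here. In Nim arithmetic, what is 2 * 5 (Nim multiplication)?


Nim multiplication is bilinear over XOR: (u XOR v) * w = (u*w) XOR (v*w).
So we split each operand into its bit components and XOR the pairwise Nim products.
2 = 2 (as XOR of powers of 2).
5 = 1 + 4 (as XOR of powers of 2).
Using the standard Nim-product table on single bits:
  2*2 = 3,   2*4 = 8,   2*8 = 12,
  4*4 = 6,   4*8 = 11,  8*8 = 13,
and  1*x = x (identity), k*l = l*k (commutative).
Pairwise Nim products:
  2 * 1 = 2
  2 * 4 = 8
XOR them: 2 XOR 8 = 10.
Result: 2 * 5 = 10 (in Nim).

10


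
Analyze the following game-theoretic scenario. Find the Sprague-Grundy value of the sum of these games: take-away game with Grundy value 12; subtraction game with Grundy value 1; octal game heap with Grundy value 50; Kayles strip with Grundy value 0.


By the Sprague-Grundy theorem, the Grundy value of a sum of games is the XOR of individual Grundy values.
take-away game: Grundy value = 12. Running XOR: 0 XOR 12 = 12
subtraction game: Grundy value = 1. Running XOR: 12 XOR 1 = 13
octal game heap: Grundy value = 50. Running XOR: 13 XOR 50 = 63
Kayles strip: Grundy value = 0. Running XOR: 63 XOR 0 = 63
The combined Grundy value is 63.

63


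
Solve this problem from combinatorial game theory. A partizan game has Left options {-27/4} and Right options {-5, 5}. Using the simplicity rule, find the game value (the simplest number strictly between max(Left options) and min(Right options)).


Left options: {-27/4}, max = -27/4
Right options: {-5, 5}, min = -5
All options are numbers and max(Left) < min(Right), so by the simplicity theorem the value is the simplest (earliest-born) number strictly between -27/4 and -5.
The only integer strictly between -27/4 and -5 is -6.
No non-integer in the interval can be simpler: if x is a non-integer in the interval, then floor(x) or ceil(x) also lies in the interval (the interval contains an integer), and both are proper prefixes of x's sign expansion, i.e. born earlier. So the game value is -6.
Game value = -6

-6


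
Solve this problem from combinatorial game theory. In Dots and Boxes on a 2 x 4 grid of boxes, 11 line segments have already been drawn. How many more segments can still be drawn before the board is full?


Grid: 2 x 4 boxes, i.e. 3 rows and 5 columns of dots.
Horizontal edges: (rows + 1) * cols = 3 * 4 = 12
Vertical edges: rows * (cols + 1) = 2 * 5 = 10
Total edges: 12 + 10 = 22
Edges drawn: 11
Remaining: 22 - 11 = 11

11


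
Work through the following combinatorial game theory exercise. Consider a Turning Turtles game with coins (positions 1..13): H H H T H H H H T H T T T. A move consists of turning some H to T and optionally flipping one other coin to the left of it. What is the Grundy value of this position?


Coins: H H H T H H H H T H T T T
Key fact: a single head at position k behaves exactly like a Nim heap of size k (turning it to T and optionally flipping a coin at j < k corresponds to moving the heap from k to j, or to 0), and heads combine as a disjunctive sum (two heads at the same place would cancel, matching j XOR j = 0). So the Nim-value is the XOR of the 1-indexed positions of the heads.
Face-up positions (1-indexed): [1, 2, 3, 5, 6, 7, 8, 10]
XOR 0 with 1: 0 XOR 1 = 1
XOR 1 with 2: 1 XOR 2 = 3
XOR 3 with 3: 3 XOR 3 = 0
XOR 0 with 5: 0 XOR 5 = 5
XOR 5 with 6: 5 XOR 6 = 3
XOR 3 with 7: 3 XOR 7 = 4
XOR 4 with 8: 4 XOR 8 = 12
XOR 12 with 10: 12 XOR 10 = 6
Nim-value = 6

6


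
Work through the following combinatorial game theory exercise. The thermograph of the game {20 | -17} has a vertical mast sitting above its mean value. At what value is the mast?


Game = {20 | -17}, a switch {a | b} with numbers a > b.
Its thermograph has left wall a - t and right wall b + t, which meet at t = (a - b)/2, where both equal (a + b)/2. So the mast (mean value) is at (a + b)/2.
Mean = (20 + (-17))/2 = 3/2 = 3/2

3/2


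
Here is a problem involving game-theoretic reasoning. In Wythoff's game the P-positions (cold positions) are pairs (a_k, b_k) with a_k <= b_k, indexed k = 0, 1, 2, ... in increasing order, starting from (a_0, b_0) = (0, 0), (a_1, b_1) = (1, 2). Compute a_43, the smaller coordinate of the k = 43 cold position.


By Wythoff's theorem, a_k = floor(k * phi) and b_k = floor(k * phi^2) = a_k + k, where phi = (1 + sqrt(5))/2 is the golden ratio.
phi = (1 + sqrt(5))/2 = 1.618034
k = 43
k * phi = 43 * 1.618034 = 69.575462
a_43 = floor(k * phi) = 69

69


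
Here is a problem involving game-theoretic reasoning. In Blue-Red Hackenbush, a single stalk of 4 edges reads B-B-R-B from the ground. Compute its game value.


Edges (from ground): B-B-R-B
By Berlekamp's sign-expansion rule, a Blue-Red Hackenbush stalk has the value of the surreal number whose sign sequence is the edge sequence with B -> + and R -> -.
Sign sequence: ++-+
Trace the sign expansion in the surreal number tree, starting from 0:
Edge 1: B (sign +) -> bounds (0, +inf), value = 1
Edge 2: B (sign +) -> bounds (1, +inf), value = 2
Edge 3: R (sign -) -> bounds (1, 2), value = 3/2
Edge 4: B (sign +) -> bounds (3/2, 2), value = 7/4
Game value = 7/4

7/4


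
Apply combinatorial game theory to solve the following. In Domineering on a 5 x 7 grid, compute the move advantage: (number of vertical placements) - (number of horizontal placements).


Board is 5 x 7 (rows x cols).
Left (vertical) placements: (rows-1) * cols = 4 * 7 = 28
Right (horizontal) placements: rows * (cols-1) = 5 * 6 = 30
Advantage = Left - Right = 28 - 30 = -2

-2


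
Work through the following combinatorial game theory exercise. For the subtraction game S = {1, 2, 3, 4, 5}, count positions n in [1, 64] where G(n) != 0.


Subtraction set S = {1, 2, 3, 4, 5}, so G(n) = n mod 6.
G(n) = 0 when n is a multiple of 6.
Multiples of 6 in [1, 64]: 10
N-positions (nonzero Grundy) = 64 - 10 = 54

54


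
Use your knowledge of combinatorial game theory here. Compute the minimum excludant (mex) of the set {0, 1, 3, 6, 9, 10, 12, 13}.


Set = {0, 1, 3, 6, 9, 10, 12, 13}
0 is in the set.
1 is in the set.
2 is NOT in the set. This is the mex.
mex = 2

2


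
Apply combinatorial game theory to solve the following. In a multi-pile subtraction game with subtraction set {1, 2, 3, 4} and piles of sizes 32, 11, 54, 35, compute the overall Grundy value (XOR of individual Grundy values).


Subtraction set: {1, 2, 3, 4}
For this subtraction set, G(n) = n mod 5 (period = max + 1 = 5).
Pile 1 (size 32): G(32) = 32 mod 5 = 2
Pile 2 (size 11): G(11) = 11 mod 5 = 1
Pile 3 (size 54): G(54) = 54 mod 5 = 4
Pile 4 (size 35): G(35) = 35 mod 5 = 0
Total Grundy value = XOR of all: 2 XOR 1 XOR 4 XOR 0 = 7

7


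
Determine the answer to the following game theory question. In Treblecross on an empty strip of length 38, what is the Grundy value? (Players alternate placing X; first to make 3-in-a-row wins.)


Treblecross: place X on empty cells; 3-in-a-row wins.
Playing within two cells of an existing X lets the opponent win at once, so sensible play treats the cells i-2..i+2 around each X as dead. The player left with no safe cell loses, so this is a normal-play take-away game on strips of safe cells.
Placing X at cell i (0-indexed) of a strip of k safe cells leaves independent strips of sizes max(0, i-2) and max(0, k-i-3). Hence G(k) = mex{ G(max(0,i-2)) XOR G(max(0,k-i-3)) : 0 <= i < k }, with G(0) = 0.
G(1): splits (0,0):0^0=0 -> mex({0}) = 1
G(2): splits (0,0):0^0=0 -> mex({0}) = 1
G(3): splits (0,0):0^0=0 -> mex({0}) = 1
G(4): splits (0,1):0^1=1 (0,0):0^0=0 -> mex({0, 1}) = 2
G(5): splits (0,2):0^1=1 (0,1):0^1=1 (0,0):0^0=0 -> mex({0, 1}) = 2
G(6) = mex({1}) = 0
G(7) = mex({0, 1, 2}) = 3
G(8) = mex({0, 1, 2}) = 3
G(9) = mex({0, 2}) = 1
G(10) = mex({0, 2, 3}) = 1
G(11) = mex({0, 3}) = 1
G(12) = mex({1, 3}) = 0
G(13) = mex({0, 1, 2, 3}) = 4
G(14) = mex({0, 1, 2}) = 3
G(15) = mex({0, 1, 2}) = 3
G(16) = mex({0, 1, 2, 4}) = 3
G(17) = mex({0, 1, 3, 4}) = 2
G(18) = mex({0, 1, 3, 4}) = 2
G(19) = mex({0, 1, 3, 5}) = 2
G(20) = mex({0, 1, 2, 3, 5}) = 4
G(21) = mex({0, 1, 2, 3, 5}) = 4
G(22) = mex({1, 2, 6}) = 0
G(23) = mex({0, 1, 2, 3, 4, 6}) = 5
G(24) = mex({0, 1, 2, 3, 4}) = 5
G(25) = mex({0, 1, 3, 4, 7}) = 2
G(26) = mex({0, 1, 3, 4, 5, 7}) = 2
G(27) = mex({0, 1, 3, 5}) = 2
G(28) = mex({0, 1, 2, 5}) = 3
G(29) = mex({0, 1, 2, 4, 5, 6}) = 3
G(30) = mex({1, 2, 4, 6}) = 0
G(31) = mex({0, 1, 2, 3, 4, 6}) = 5
G(32) = mex({1, 2, 3, 4, 7}) = 0
G(33) = mex({0, 3, 7}) = 1
G(34) = mex({0, 2, 3, 5, 7}) = 1
G(35) = mex({0, 2, 3, 5, 6}) = 1
G(36) = mex({0, 1, 2, 5, 6}) = 3
G(37) = mex({0, 1, 2, 4, 5, 6}) = 3
G(38) = mex({0, 1, 2, 4}) = 3
Therefore G(38) = 3.

3


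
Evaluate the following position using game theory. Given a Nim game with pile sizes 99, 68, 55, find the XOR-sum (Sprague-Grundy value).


We need the XOR (exclusive or) of all pile sizes.
After XOR-ing pile 1 (size 99): 0 XOR 99 = 99
After XOR-ing pile 2 (size 68): 99 XOR 68 = 39
After XOR-ing pile 3 (size 55): 39 XOR 55 = 16
The Nim-value of this position is 16.

16


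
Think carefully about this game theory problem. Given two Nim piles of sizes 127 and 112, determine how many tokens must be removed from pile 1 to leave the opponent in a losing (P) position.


Piles: 127 and 112
Current XOR: 127 XOR 112 = 15 (non-zero, so this is an N-position).
To make the XOR zero, we need to find a move that balances the piles.
For pile 1 (size 127): target = 127 XOR 15 = 112
We reduce pile 1 from 127 to 112.
Tokens removed: 127 - 112 = 15
Verification: 112 XOR 112 = 0

15


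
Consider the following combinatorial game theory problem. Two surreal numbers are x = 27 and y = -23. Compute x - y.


x = 27, y = -23
x - y = 27 - -23 = 50

50


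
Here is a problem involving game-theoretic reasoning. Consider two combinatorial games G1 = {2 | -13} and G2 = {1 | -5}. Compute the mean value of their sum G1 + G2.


G1 = {2 | -13}, G2 = {1 | -5}
Each is a switch {a | b} with numbers a > b; its mean value is (a + b)/2, and mean value is additive over game sums: m(G1 + G2) = m(G1) + m(G2).
Mean of G1 = (2 + (-13))/2 = -11/2 = -11/2
Mean of G2 = (1 + (-5))/2 = -4/2 = -2
Mean of G1 + G2 = -11/2 + -2 = -15/2

-15/2


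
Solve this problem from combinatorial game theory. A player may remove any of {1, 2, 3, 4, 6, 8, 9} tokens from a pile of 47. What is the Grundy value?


The subtraction set is S = {1, 2, 3, 4, 6, 8, 9}.
G(k) = mex{ G(k - s) : s in S, s <= k }. We compute iteratively: G(0) = 0.
G(1) = mex({0}) = 1
G(2) = mex({0, 1}) = 2
G(3) = mex({0, 1, 2}) = 3
G(4) = mex({0, 1, 2, 3}) = 4
G(5) = mex({1, 2, 3, 4}) = 0
G(6) = mex({0, 2, 3, 4}) = 1
G(7) = mex({0, 1, 3, 4}) = 2
G(8) = mex({0, 1, 2, 4}) = 3
G(9) = mex({0, 1, 2, 3}) = 4
G(10) = mex({1, 2, 3, 4}) = 0
G(11) = mex({0, 2, 3, 4}) = 1
G(12) = mex({0, 1, 3, 4}) = 2
G(13) = mex({0, 1, 2, 4}) = 3
Observe that G(5)..G(13) = 0, 1, 2, 3, 4, 0, 1, 2, 3 repeats G(0)..G(8) = 0, 1, 2, 3, 4, 0, 1, 2, 3.
For k >= max(S) = 9, G(k) is determined by the previous 9 values G(k-9)..G(k-1); a window of 9 consecutive values has recurred shifted by 5, so by induction G(k + 5) = G(k) for all k >= 0: the sequence is periodic from the start with period 5.
One period: G(0..4) = 0, 1, 2, 3, 4.
47 mod 5 = 2, so G(47) = G(2) = 2.

2


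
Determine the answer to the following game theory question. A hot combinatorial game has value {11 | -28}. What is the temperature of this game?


The game is {11 | -28}, a switch {a | b} with numbers a > b.
Cooling {a | b} by t gives {a - t | b + t}, which stops being hot when a - t = b + t, i.e. at t = (a - b)/2. So the temperature of a switch is (a - b)/2.
Temperature = (Left option - Right option) / 2
= (11 - (-28)) / 2
= 39 / 2
= 39/2

39/2


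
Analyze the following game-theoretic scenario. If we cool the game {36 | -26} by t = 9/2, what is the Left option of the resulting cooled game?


Original game: {36 | -26} (a switch {a | b} with a > b).
Cooling by t (for t below the temperature (a - b)/2 = 31) taxes each move by t: {a | b} cooled by t is {a - t | b + t}.
Cooling amount: t = 9/2
Cooled Left option: 36 - 9/2 = 63/2
Cooled Right option: -26 + 9/2 = -43/2
Cooled game: {63/2 | -43/2}
Left option = 63/2

63/2


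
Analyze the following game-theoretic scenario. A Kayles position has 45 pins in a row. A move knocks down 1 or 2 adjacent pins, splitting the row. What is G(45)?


Kayles: a move removes 1 or 2 adjacent pins from a contiguous row.
Removing pins from a row of k leaves two independent rows (a, b) with a + b = k - 1 (one pin) or a + b = k - 2 (two pins); an end removal gives a = 0.
By Sprague-Grundy, G(k) = mex{ G(a) XOR G(b) } over all these splits. G(0) = 0.
G(1): splits (0,0):0^0=0 -> mex({0}) = 1
G(2): splits (0,1):0^1=1 (0,0):0^0=0 -> mex({0, 1}) = 2
G(3): splits (0,2):0^2=2 (1,1):1^1=0 (0,1):0^1=1 -> mex({0, 1, 2}) = 3
G(4): splits (0,3):0^3=3 (1,2):1^2=3 (0,2):0^2=2 (1,1):1^1=0 -> mex({0, 2, 3}) = 1
G(5): splits (0,4):0^1=1 (1,3):1^3=2 (2,2):2^2=0 (0,3):0^3=3 (1,2):1^2=3 -> mex({0, 1, 2, 3}) = 4
G(6) = mex({0, 1, 2, 4}) = 3
G(7) = mex({0, 1, 3, 4, 5}) = 2
G(8) = mex({0, 2, 3, 5, 6}) = 1
G(9) = mex({0, 1, 2, 3, 6, 7}) = 4
G(10) = mex({0, 1, 3, 4, 5, 7}) = 2
G(11) = mex({0, 1, 2, 3, 4, 5}) = 6
G(12) = mex({0, 1, 2, 3, 5, 6, 7}) = 4
G(13) = mex({0, 2, 3, 4, 6, 7}) = 1
G(14) = mex({0, 1, 4, 5, 6, 7}) = 2
G(15) = mex({0, 1, 2, 3, 4, 5, 6}) = 7
G(16) = mex({0, 2, 3, 5, 6, 7}) = 1
G(17) = mex({0, 1, 2, 3, 5, 6, 7}) = 4
G(18) = mex({0, 1, 2, 4, 5, 6}) = 3
G(19) = mex({0, 1, 3, 4, 5, 7}) = 2
G(20) = mex({0, 2, 3, 4, 5, 6, 7}) = 1
G(21) = mex({0, 1, 2, 3, 5, 6, 7}) = 4
G(22) = mex({0, 1, 2, 3, 4, 5, 7}) = 6
G(23) = mex({0, 1, 2, 3, 4, 5, 6}) = 7
G(24) = mex({0, 1, 2, 3, 5, 6, 7}) = 4
G(25) = mex({0, 2, 3, 4, 6, 7}) = 1
G(26) = mex({0, 1, 3, 4, 5, 6, 7}) = 2
G(27) = mex({0, 1, 2, 3, 4, 5, 6, 7}) = 8
G(28) = mex({0, 1, 2, 3, 4, 6, 7, 8}) = 5
G(29) = mex({0, 1, 2, 3, 5, 6, 7, 8, 9}) = 4
G(30) = mex({0, 1, 2, 3, 4, 5, 6, 9, 10}) = 7
G(31) = mex({0, 1, 3, 4, 5, 7, 10, 11}) = 2
G(32) = mex({0, 2, 3, 4, 5, 6, 7, 9, 11}) = 1
G(33) = mex({0, 1, 2, 3, 4, 5, 6, 7, 9, 12}) = 8
G(34) = mex({0, 1, 2, 3, 4, 5, 7, 8, 11, 12}) = 6
G(35) = mex({0, 1, 2, 3, 4, 5, 6, 8, 9, 10, 11}) = 7
G(36) = mex({0, 1, 2, 3, 5, 6, 7, 9, 10}) = 4
G(37) = mex({0, 2, 3, 4, 6, 7, 9, 10, 11, 12}) = 1
G(38) = mex({0, 1, 3, 4, 5, 6, 7, 9, 10, 11, 12}) = 2
G(39) = mex({0, 1, 2, 4, 5, 6, 7, 9, 10, 12, 14}) = 3
G(40) = mex({0, 2, 3, 4, 6, 7, 11, 12, 14}) = 1
G(41) = mex({0, 1, 2, 3, 5, 6, 7, 9, 10, 11, 12}) = 4
G(42) = mex({0, 1, 2, 3, 4, 5, 6, 9, 10}) = 7
G(43) = mex({0, 1, 3, 4, 5, 7, 9, 10, 12, 15}) = 2
G(44) = mex({0, 2, 3, 4, 5, 6, 7, 9, 10, 12, 15}) = 1
G(45) = mex({0, 1, 2, 3, 4, 5, 6, 7, 9, 10, 12, 14}) = 8
Therefore G(45) = 8.

8


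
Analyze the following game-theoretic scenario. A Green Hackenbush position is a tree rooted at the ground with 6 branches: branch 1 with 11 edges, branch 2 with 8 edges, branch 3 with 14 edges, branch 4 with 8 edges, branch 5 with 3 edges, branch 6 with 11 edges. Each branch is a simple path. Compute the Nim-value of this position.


The tree has 6 branches from the ground vertex.
In Green Hackenbush, the Nim-value of a simple path of length k is k.
Branch 1: length 11, Nim-value = 11
Branch 2: length 8, Nim-value = 8
Branch 3: length 14, Nim-value = 14
Branch 4: length 8, Nim-value = 8
Branch 5: length 3, Nim-value = 3
Branch 6: length 11, Nim-value = 11
Total Nim-value = XOR of all branch values:
0 XOR 11 = 11
11 XOR 8 = 3
3 XOR 14 = 13
13 XOR 8 = 5
5 XOR 3 = 6
6 XOR 11 = 13
Nim-value of the tree = 13

13


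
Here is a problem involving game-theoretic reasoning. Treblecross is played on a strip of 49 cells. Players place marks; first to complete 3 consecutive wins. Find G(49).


Treblecross: place X on empty cells; 3-in-a-row wins.
Playing within two cells of an existing X lets the opponent win at once, so sensible play treats the cells i-2..i+2 around each X as dead. The player left with no safe cell loses, so this is a normal-play take-away game on strips of safe cells.
Placing X at cell i (0-indexed) of a strip of k safe cells leaves independent strips of sizes max(0, i-2) and max(0, k-i-3). Hence G(k) = mex{ G(max(0,i-2)) XOR G(max(0,k-i-3)) : 0 <= i < k }, with G(0) = 0.
G(1): splits (0,0):0^0=0 -> mex({0}) = 1
G(2): splits (0,0):0^0=0 -> mex({0}) = 1
G(3): splits (0,0):0^0=0 -> mex({0}) = 1
G(4): splits (0,1):0^1=1 (0,0):0^0=0 -> mex({0, 1}) = 2
G(5): splits (0,2):0^1=1 (0,1):0^1=1 (0,0):0^0=0 -> mex({0, 1}) = 2
G(6) = mex({1}) = 0
G(7) = mex({0, 1, 2}) = 3
G(8) = mex({0, 1, 2}) = 3
G(9) = mex({0, 2}) = 1
G(10) = mex({0, 2, 3}) = 1
G(11) = mex({0, 3}) = 1
G(12) = mex({1, 3}) = 0
G(13) = mex({0, 1, 2, 3}) = 4
G(14) = mex({0, 1, 2}) = 3
G(15) = mex({0, 1, 2}) = 3
G(16) = mex({0, 1, 2, 4}) = 3
G(17) = mex({0, 1, 3, 4}) = 2
G(18) = mex({0, 1, 3, 4}) = 2
G(19) = mex({0, 1, 3, 5}) = 2
G(20) = mex({0, 1, 2, 3, 5}) = 4
G(21) = mex({0, 1, 2, 3, 5}) = 4
G(22) = mex({1, 2, 6}) = 0
G(23) = mex({0, 1, 2, 3, 4, 6}) = 5
G(24) = mex({0, 1, 2, 3, 4}) = 5
G(25) = mex({0, 1, 3, 4, 7}) = 2
G(26) = mex({0, 1, 3, 4, 5, 7}) = 2
G(27) = mex({0, 1, 3, 5}) = 2
G(28) = mex({0, 1, 2, 5}) = 3
G(29) = mex({0, 1, 2, 4, 5, 6}) = 3
G(30) = mex({1, 2, 4, 6}) = 0
G(31) = mex({0, 1, 2, 3, 4, 6}) = 5
G(32) = mex({1, 2, 3, 4, 7}) = 0
G(33) = mex({0, 3, 7}) = 1
G(34) = mex({0, 2, 3, 5, 7}) = 1
G(35) = mex({0, 2, 3, 5, 6}) = 1
G(36) = mex({0, 1, 2, 5, 6}) = 3
G(37) = mex({0, 1, 2, 4, 5, 6}) = 3
G(38) = mex({0, 1, 2, 4}) = 3
G(39) = mex({0, 1, 2, 3, 4, 7}) = 5
G(40) = mex({0, 1, 2, 3, 4, 5, 7}) = 6
G(41) = mex({0, 1, 2, 3, 5, 7}) = 4
G(42) = mex({0, 1, 2, 3, 5, 6, 7}) = 4
G(43) = mex({0, 2, 3, 5, 6}) = 1
G(44) = mex({1, 2, 3, 4, 5, 6}) = 0
G(45) = mex({0, 1, 2, 3, 4, 6, 7}) = 5
G(46) = mex({0, 1, 2, 3, 4, 7}) = 5
G(47) = mex({0, 1, 2, 3, 4, 5, 7}) = 6
G(48) = mex({0, 1, 2, 3, 4, 5, 7}) = 6
G(49) = mex({0, 1, 3, 4, 5, 7}) = 2
Therefore G(49) = 2.

2
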